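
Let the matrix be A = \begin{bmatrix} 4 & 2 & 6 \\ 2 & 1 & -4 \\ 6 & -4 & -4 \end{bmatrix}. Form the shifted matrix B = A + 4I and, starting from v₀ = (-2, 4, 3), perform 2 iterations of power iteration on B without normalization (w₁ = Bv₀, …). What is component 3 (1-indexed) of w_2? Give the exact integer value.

44

B = A + 4I has rows (8, 2, 6); (2, 5, -4); (6, -4, 0)
w1 = Bv₀ = (10, 4, -28)
w2 = Bw1 = (-80, 152, 44)
Requested component of w2: 44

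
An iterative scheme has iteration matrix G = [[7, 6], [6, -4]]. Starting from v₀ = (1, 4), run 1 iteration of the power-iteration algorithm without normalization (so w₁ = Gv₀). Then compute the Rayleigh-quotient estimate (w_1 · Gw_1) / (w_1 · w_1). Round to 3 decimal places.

2.457

w1 = Gv₀ = (7·1 + 6·4; 6·1 + (-4)·4) = (31, -10)
Gw1 = (157, 226)
w1·Gw1 = 31·157 + (-10)·226 = 2607; w1·w1 = 31·31 + (-10)·(-10) = 1061
λ ≈ 2607/1061 = 2.457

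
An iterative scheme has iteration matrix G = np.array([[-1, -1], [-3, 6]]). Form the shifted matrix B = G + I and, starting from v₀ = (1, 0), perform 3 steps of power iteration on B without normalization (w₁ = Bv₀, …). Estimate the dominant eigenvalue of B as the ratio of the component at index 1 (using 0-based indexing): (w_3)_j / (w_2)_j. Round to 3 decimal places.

μ ≈ 7.429

B = G + I has rows (0, -1); (-3, 7)
w1 = Bv₀ = (0, -3)
w2 = Bw1 = (3, -21)
w3 = Bw2 = (21, -156)
Ratio: -156/-21 = 7.429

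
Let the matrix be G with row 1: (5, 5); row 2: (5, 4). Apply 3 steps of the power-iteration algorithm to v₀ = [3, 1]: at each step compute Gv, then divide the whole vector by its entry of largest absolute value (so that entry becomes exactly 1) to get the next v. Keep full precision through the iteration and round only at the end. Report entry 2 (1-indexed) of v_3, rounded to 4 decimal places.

Gv0 = (20.00000, 19.00000); divide by 20.00000 → v1 = (1.00000, 0.95000)
Gv1 = (9.75000, 8.80000); divide by 9.75000 → v2 = (1.00000, 0.90256)
Gv2 = (9.51282, 8.61026); divide by 9.51282 → v3 = (1.00000, 0.90512)
Requested entry of v3: 1679/1855 = 0.9051

0.9051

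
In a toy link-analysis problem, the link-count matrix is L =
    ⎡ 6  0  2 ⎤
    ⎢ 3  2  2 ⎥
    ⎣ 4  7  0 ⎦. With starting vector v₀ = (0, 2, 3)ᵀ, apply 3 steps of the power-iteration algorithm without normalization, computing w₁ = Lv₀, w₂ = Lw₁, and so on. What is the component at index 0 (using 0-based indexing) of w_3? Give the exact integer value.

w1 = Lv₀ = (6, 10, 14)
w2 = Lw1 = (64, 66, 94)
w3 = Lw2 = (572, 512, 718)
The requested component of w3 is 572.

572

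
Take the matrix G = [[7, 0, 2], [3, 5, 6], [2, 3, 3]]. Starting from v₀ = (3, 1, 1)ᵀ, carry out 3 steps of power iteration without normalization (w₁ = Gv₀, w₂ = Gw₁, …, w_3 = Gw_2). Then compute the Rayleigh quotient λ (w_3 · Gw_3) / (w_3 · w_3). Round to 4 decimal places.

w1 = Gv₀ = (7·3 + 0·1 + 2·1; 3·3 + 5·1 + 6·1; 2·3 + 3·1 + 3·1) = (23, 20, 12)
w2 = Gw1 = (7·23 + 0·20 + 2·12; 3·23 + 5·20 + 6·12; 2·23 + 3·20 + 3·12) = (185, 241, 142)
w3 = Gw2 = (1579, 2612, 1519)
Gw3 = (14091, 26911, 15551)
w3·Gw3 = 1579·14091 + 2612·26911 + 1519·15551 = 116163190; w3·w3 = 1579·1579 + 2612·2612 + 1519·1519 = 11623146
λ ≈ 116163190/11623146 = 9.9941

9.9941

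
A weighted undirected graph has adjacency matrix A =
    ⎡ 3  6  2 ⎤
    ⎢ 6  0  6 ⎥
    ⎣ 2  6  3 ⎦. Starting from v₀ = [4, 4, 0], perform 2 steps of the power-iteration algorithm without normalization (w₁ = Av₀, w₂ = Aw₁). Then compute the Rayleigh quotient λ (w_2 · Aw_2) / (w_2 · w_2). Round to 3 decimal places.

λ ≈ 11.166

w1 = Av₀ = (36, 24, 32)
w2 = Aw1 = (316, 408, 312)
Aw2 = (4020, 3768, 4016)
w2·Aw2 = 316·4020 + 408·3768 + 312·4016 = 4060656; w2·w2 = 316·316 + 408·408 + 312·312 = 363664
λ ≈ 4060656/363664 = 11.166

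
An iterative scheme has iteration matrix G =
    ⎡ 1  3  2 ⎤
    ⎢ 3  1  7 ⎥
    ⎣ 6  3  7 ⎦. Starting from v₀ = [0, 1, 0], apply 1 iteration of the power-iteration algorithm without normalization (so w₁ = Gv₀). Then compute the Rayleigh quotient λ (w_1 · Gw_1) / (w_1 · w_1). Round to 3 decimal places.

w1 = Gv₀ = (3, 1, 3)
Gw1 = (12, 31, 42)
w1·Gw1 = 3·12 + 1·31 + 3·42 = 193; w1·w1 = 3·3 + 1·1 + 3·3 = 19
λ ≈ 193/19 = 10.158

10.158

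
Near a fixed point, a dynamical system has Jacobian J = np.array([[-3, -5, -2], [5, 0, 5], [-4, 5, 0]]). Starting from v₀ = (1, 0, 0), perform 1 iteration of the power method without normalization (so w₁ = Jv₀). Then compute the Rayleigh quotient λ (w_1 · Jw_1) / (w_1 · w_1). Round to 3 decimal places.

λ ≈ -5.980

w1 = Jv₀ = ((-3)·1 + (-5)·0 + (-2)·0; 5·1 + 0·0 + 5·0; (-4)·1 + 5·0 + 0·0) = (-3, 5, -4)
Jw1 = (-8, -35, 37)
w1·Jw1 = (-3)·(-8) + 5·(-35) + (-4)·37 = -299; w1·w1 = (-3)·(-3) + 5·5 + (-4)·(-4) = 50
λ ≈ -299/50 = -5.980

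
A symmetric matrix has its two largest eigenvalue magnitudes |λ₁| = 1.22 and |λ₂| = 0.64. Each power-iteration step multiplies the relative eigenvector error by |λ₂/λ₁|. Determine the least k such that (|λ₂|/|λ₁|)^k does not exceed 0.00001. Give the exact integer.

18

|λ₂/λ₁| = 0.64/1.22 = 0.52459
Need k ≥ ln(0.00001) / ln(0.52459) = -11.5129 / -0.6451 ≈ 17.846
Smallest integer k satisfying the bound: 18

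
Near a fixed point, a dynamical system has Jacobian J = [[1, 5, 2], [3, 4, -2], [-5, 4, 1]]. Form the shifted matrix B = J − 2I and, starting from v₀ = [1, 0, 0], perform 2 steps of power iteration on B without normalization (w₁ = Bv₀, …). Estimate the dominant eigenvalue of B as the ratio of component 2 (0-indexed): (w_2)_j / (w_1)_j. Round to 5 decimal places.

-4.40000

B = J − 2I has rows (-1, 5, 2); (3, 2, -2); (-5, 4, -1)
w1 = Bv₀ = (-1, 3, -5)
w2 = Bw1 = (6, 13, 22)
Ratio: 22/-5 = -4.40000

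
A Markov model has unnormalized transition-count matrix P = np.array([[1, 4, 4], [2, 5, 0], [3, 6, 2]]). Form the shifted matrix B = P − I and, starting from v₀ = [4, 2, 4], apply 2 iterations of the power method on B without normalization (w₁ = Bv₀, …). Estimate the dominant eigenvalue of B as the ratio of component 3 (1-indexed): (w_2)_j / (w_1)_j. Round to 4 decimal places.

B = P − I has rows (0, 4, 4); (2, 4, 0); (3, 6, 1)
w1 = Bv₀ = (0·4 + 4·2 + 4·4; 2·4 + 4·2 + 0·4; 3·4 + 6·2 + 1·4) = (24, 16, 28)
w2 = Bw1 = (0·24 + 4·16 + 4·28; 2·24 + 4·16 + 0·28; 3·24 + 6·16 + 1·28) = (176, 112, 196)
Ratio: 196/28 = 7.0000

μ ≈ 7.0000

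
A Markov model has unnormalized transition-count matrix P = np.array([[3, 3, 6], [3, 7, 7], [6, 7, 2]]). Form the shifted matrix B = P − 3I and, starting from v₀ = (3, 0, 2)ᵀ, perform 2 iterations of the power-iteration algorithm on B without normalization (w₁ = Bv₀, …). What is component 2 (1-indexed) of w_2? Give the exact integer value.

240

B = P − 3I has rows (0, 3, 6); (3, 4, 7); (6, 7, -1)
w1 = Bv₀ = (0·3 + 3·0 + 6·2; 3·3 + 4·0 + 7·2; 6·3 + 7·0 + (-1)·2) = (12, 23, 16)
w2 = Bw1 = (0·12 + 3·23 + 6·16; 3·12 + 4·23 + 7·16; 6·12 + 7·23 + (-1)·16) = (165, 240, 217)
Requested component of w2: 240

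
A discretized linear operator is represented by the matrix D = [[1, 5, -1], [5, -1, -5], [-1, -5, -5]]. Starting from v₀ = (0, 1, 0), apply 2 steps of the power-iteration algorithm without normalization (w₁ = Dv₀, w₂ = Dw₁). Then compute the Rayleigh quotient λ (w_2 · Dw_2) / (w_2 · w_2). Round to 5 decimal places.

-4.96801

w1 = Dv₀ = (5, -1, -5)
w2 = Dw1 = (5, 51, 25)
Dw2 = (235, -151, -385)
w2·Dw2 = 5·235 + 51·(-151) + 25·(-385) = -16151; w2·w2 = 5·5 + 51·51 + 25·25 = 3251
λ ≈ -16151/3251 = -4.96801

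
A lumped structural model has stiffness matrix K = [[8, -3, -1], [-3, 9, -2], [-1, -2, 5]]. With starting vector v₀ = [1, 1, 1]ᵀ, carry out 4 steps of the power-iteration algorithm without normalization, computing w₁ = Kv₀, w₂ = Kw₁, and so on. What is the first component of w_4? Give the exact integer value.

w1 = Kv₀ = (8·1 + (-3)·1 + (-1)·1; (-3)·1 + 9·1 + (-2)·1; (-1)·1 + (-2)·1 + 5·1) = (4, 4, 2)
w2 = Kw1 = (8·4 + (-3)·4 + (-1)·2; (-3)·4 + 9·4 + (-2)·2; (-1)·4 + (-2)·4 + 5·2) = (18, 20, -2)
w3 = Kw2 = (86, 130, -68)
w4 = Kw3 = (366, 1048, -686)
The requested component of w4 is 366.

366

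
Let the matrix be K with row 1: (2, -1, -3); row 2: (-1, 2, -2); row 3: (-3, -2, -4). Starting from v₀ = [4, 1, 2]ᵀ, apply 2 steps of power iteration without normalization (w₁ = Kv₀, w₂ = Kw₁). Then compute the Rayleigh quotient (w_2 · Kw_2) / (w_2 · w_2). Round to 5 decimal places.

-5.32917

w1 = Kv₀ = (1, -6, -22)
w2 = Kw1 = (74, 31, 97)
Kw2 = (-174, -206, -672)
w2·Kw2 = 74·(-174) + 31·(-206) + 97·(-672) = -84446; w2·w2 = 74·74 + 31·31 + 97·97 = 15846
λ ≈ -84446/15846 = -5.32917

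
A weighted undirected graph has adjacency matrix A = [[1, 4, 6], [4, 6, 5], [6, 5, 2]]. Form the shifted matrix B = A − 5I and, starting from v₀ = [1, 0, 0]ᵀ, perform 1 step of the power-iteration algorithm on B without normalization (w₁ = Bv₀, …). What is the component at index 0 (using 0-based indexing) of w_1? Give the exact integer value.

B = A − 5I has rows (-4, 4, 6); (4, 1, 5); (6, 5, -3)
w1 = Bv₀ = ((-4)·1 + 4·0 + 6·0; 4·1 + 1·0 + 5·0; 6·1 + 5·0 + (-3)·0) = (-4, 4, 6)
Requested component of w1: -4

-4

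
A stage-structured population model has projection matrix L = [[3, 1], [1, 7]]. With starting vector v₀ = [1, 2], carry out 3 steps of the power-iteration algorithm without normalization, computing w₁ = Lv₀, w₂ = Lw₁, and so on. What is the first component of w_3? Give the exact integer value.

w1 = Lv₀ = (3·1 + 1·2; 1·1 + 7·2) = (5, 15)
w2 = Lw1 = (3·5 + 1·15; 1·5 + 7·15) = (30, 110)
w3 = Lw2 = (200, 800)
The requested component of w3 is 200.

200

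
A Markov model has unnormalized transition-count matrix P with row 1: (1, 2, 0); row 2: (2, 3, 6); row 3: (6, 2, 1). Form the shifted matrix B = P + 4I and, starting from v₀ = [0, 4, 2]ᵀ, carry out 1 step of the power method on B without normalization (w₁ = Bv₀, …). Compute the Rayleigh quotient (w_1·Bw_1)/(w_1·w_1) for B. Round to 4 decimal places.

B = P + 4I has rows (5, 2, 0); (2, 7, 6); (6, 2, 5)
w1 = Bv₀ = (8, 40, 18)
Bw1 = (120, 404, 218)
w1·Bw1 = 21044; w1·w1 = 1988; μ ≈ 21044/1988 = 10.5855

μ ≈ 10.5855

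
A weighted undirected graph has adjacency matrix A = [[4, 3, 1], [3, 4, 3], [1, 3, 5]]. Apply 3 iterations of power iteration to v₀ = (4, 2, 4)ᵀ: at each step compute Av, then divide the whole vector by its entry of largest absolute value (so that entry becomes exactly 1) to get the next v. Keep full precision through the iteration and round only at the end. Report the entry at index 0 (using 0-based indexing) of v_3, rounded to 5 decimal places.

0.77323

Av0 = (26.000000, 32.000000, 30.000000); divide by 32.000000 → v1 = (0.812500, 1.000000, 0.937500)
Av1 = (7.187500, 9.250000, 8.500000); divide by 9.250000 → v2 = (0.777027, 1.000000, 0.918919)
Av2 = (7.027027, 9.087838, 8.371622); divide by 9.087838 → v3 = (0.773234, 1.000000, 0.921190)
Requested entry of v3: 2080/2690 = 0.77323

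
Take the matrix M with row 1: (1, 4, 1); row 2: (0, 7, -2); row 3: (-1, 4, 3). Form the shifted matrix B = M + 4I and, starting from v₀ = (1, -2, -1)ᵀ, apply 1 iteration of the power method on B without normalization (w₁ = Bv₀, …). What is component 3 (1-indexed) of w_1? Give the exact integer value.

-16

B = M + 4I has rows (5, 4, 1); (0, 11, -2); (-1, 4, 7)
w1 = Bv₀ = (-4, -20, -16)
Requested component of w1: -16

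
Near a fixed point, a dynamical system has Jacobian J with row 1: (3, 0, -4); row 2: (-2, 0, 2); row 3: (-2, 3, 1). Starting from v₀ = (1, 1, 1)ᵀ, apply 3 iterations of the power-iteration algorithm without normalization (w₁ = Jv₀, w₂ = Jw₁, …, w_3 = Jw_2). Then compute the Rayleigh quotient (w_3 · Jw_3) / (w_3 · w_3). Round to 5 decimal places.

w1 = Jv₀ = (3·1 + 0·1 + (-4)·1; (-2)·1 + 0·1 + 2·1; (-2)·1 + 3·1 + 1·1) = (-1, 0, 2)
w2 = Jw1 = (3·(-1) + 0·0 + (-4)·2; (-2)·(-1) + 0·0 + 2·2; (-2)·(-1) + 3·0 + 1·2) = (-11, 6, 4)
w3 = Jw2 = (-49, 30, 44)
Jw3 = (-323, 186, 232)
w3·Jw3 = (-49)·(-323) + 30·186 + 44·232 = 31615; w3·w3 = (-49)·(-49) + 30·30 + 44·44 = 5237
λ ≈ 31615/5237 = 6.03685

λ ≈ 6.03685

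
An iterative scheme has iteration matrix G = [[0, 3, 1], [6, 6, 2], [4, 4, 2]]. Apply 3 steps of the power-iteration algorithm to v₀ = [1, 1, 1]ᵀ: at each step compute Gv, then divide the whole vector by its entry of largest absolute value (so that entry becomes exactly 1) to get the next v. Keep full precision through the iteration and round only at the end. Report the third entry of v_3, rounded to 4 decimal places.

Gv0 = (4.00000, 14.00000, 10.00000); divide by 14.00000 → v1 = (0.28571, 1.00000, 0.71429)
Gv1 = (3.71429, 9.14286, 6.57143); divide by 9.14286 → v2 = (0.40625, 1.00000, 0.71875)
Gv2 = (3.71875, 9.87500, 7.06250); divide by 9.87500 → v3 = (0.37658, 1.00000, 0.71519)
Requested entry of v3: 904/1264 = 0.7152

0.7152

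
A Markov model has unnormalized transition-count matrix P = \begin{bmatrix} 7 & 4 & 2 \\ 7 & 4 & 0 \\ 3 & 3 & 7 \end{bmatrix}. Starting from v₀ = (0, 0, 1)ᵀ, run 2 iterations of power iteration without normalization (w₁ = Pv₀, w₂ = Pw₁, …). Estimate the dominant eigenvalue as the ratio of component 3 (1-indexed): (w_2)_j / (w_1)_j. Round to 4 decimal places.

w1 = Pv₀ = (2, 0, 7)
w2 = Pw1 = (28, 14, 55)
Ratio at component: 55 / 7 = 7.8571

7.8571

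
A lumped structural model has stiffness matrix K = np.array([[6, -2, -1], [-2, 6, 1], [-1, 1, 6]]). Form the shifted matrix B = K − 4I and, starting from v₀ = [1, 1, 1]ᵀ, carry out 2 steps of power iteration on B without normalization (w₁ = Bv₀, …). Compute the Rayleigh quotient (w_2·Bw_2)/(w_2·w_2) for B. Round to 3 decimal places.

4.667

B = K − 4I has rows (2, -2, -1); (-2, 2, 1); (-1, 1, 2)
w1 = Bv₀ = (2·1 + (-2)·1 + (-1)·1; (-2)·1 + 2·1 + 1·1; (-1)·1 + 1·1 + 2·1) = (-1, 1, 2)
w2 = Bw1 = (2·(-1) + (-2)·1 + (-1)·2; (-2)·(-1) + 2·1 + 1·2; (-1)·(-1) + 1·1 + 2·2) = (-6, 6, 6)
Bw2 = (-30, 30, 24)
w2·Bw2 = 504; w2·w2 = 108; μ ≈ 504/108 = 4.667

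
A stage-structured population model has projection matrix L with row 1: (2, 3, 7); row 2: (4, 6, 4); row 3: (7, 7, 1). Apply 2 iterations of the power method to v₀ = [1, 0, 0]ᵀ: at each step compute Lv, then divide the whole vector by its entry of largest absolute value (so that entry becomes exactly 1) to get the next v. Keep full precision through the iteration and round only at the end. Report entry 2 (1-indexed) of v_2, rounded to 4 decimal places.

0.9231

Lv0 = (2.00000, 4.00000, 7.00000); divide by 7.00000 → v1 = (0.28571, 0.57143, 1.00000)
Lv1 = (9.28571, 8.57143, 7.00000); divide by 9.28571 → v2 = (1.00000, 0.92308, 0.75385)
Requested entry of v2: 60/65 = 0.9231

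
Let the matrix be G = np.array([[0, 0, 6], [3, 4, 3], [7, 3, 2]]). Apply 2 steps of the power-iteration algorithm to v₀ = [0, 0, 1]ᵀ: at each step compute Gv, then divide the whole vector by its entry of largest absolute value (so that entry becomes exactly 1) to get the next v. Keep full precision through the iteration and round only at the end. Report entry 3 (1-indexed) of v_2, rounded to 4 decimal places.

1.0000

Gv0 = (6.00000, 3.00000, 2.00000); divide by 6.00000 → v1 = (1.00000, 0.50000, 0.33333)
Gv1 = (2.00000, 6.00000, 9.16667); divide by 9.16667 → v2 = (0.21818, 0.65455, 1.00000)
Requested entry of v2: 55/55 = 1.0000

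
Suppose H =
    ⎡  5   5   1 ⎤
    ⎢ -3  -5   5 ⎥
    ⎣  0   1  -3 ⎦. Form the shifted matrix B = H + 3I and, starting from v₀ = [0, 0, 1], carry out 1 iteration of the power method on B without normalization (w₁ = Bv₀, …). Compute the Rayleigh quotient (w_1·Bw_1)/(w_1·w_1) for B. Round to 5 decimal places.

-1.23077

B = H + 3I has rows (8, 5, 1); (-3, -2, 5); (0, 1, 0)
w1 = Bv₀ = (8·0 + 5·0 + 1·1; (-3)·0 + (-2)·0 + 5·1; 0·0 + 1·0 + 0·1) = (1, 5, 0)
Bw1 = (33, -13, 5)
w1·Bw1 = -32; w1·w1 = 26; μ ≈ -32/26 = -1.23077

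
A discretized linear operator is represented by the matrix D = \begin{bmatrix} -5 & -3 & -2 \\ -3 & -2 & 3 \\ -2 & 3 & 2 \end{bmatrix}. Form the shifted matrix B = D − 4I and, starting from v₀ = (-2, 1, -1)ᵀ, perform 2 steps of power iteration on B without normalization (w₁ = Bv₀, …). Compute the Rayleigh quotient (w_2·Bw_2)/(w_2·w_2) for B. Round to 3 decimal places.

μ ≈ -9.567

B = D − 4I has rows (-9, -3, -2); (-3, -6, 3); (-2, 3, -2)
w1 = Bv₀ = ((-9)·(-2) + (-3)·1 + (-2)·(-1); (-3)·(-2) + (-6)·1 + 3·(-1); (-2)·(-2) + 3·1 + (-2)·(-1)) = (17, -3, 9)
w2 = Bw1 = ((-9)·17 + (-3)·(-3) + (-2)·9; (-3)·17 + (-6)·(-3) + 3·9; (-2)·17 + 3·(-3) + (-2)·9) = (-162, -6, -61)
Bw2 = (1598, 339, 428)
w2·Bw2 = -287018; w2·w2 = 30001; μ ≈ -287018/30001 = -9.567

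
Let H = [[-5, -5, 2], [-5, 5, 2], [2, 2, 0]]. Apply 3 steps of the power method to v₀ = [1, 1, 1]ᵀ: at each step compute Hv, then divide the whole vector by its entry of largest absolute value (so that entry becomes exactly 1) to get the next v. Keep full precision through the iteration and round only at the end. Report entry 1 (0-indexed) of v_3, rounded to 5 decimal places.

Hv0 = (-8.000000, 2.000000, 4.000000); divide by -8.000000 → v1 = (1.000000, -0.250000, -0.500000)
Hv1 = (-4.750000, -7.250000, 1.500000); divide by -7.250000 → v2 = (0.655172, 1.000000, -0.206897)
Hv2 = (-8.689655, 1.310345, 3.310345); divide by -8.689655 → v3 = (1.000000, -0.150794, -0.380952)
Requested entry of v3: 76/-504 = -0.15079

-0.15079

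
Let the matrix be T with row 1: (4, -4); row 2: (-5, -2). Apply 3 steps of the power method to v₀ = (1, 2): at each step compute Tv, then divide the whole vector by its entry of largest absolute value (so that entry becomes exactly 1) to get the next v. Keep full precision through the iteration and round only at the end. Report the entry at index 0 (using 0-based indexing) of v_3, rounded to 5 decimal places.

0.40909

Tv0 = (-4.000000, -9.000000); divide by -9.000000 → v1 = (0.444444, 1.000000)
Tv1 = (-2.222222, -4.222222); divide by -4.222222 → v2 = (0.526316, 1.000000)
Tv2 = (-1.894737, -4.631579); divide by -4.631579 → v3 = (0.409091, 1.000000)
Requested entry of v3: -72/-176 = 0.40909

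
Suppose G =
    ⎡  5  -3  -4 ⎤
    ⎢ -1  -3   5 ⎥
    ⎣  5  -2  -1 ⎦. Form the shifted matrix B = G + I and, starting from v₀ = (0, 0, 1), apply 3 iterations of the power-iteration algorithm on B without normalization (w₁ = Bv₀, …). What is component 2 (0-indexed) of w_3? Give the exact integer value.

-183

B = G + I has rows (6, -3, -4); (-1, -2, 5); (5, -2, 0)
w1 = Bv₀ = (6·0 + (-3)·0 + (-4)·1; (-1)·0 + (-2)·0 + 5·1; 5·0 + (-2)·0 + 0·1) = (-4, 5, 0)
w2 = Bw1 = (6·(-4) + (-3)·5 + (-4)·0; (-1)·(-4) + (-2)·5 + 5·0; 5·(-4) + (-2)·5 + 0·0) = (-39, -6, -30)
w3 = Bw2 = (-96, -99, -183)
Requested component of w3: -183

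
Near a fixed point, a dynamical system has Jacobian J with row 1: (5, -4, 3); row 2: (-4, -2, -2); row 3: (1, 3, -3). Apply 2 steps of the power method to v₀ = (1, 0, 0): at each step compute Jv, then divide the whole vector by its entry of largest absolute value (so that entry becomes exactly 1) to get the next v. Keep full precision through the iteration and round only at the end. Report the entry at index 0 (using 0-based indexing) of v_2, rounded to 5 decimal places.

Jv0 = (5.000000, -4.000000, 1.000000); divide by 5.000000 → v1 = (1.000000, -0.800000, 0.200000)
Jv1 = (8.800000, -2.800000, -2.000000); divide by 8.800000 → v2 = (1.000000, -0.318182, -0.227273)
Requested entry of v2: 44/44 = 1.00000

1.00000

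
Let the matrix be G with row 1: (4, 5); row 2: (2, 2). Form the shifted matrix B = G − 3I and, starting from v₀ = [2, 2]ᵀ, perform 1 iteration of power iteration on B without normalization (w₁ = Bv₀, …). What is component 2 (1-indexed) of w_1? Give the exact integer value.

2

B = G − 3I has rows (1, 5); (2, -1)
w1 = Bv₀ = (1·2 + 5·2; 2·2 + (-1)·2) = (12, 2)
Requested component of w1: 2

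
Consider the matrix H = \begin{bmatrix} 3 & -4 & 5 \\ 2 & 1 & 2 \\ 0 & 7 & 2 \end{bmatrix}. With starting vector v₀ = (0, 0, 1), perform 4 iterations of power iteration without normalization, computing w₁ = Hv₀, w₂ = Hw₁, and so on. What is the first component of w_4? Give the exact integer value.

627

w1 = Hv₀ = (3·0 + (-4)·0 + 5·1; 2·0 + 1·0 + 2·1; 0·0 + 7·0 + 2·1) = (5, 2, 2)
w2 = Hw1 = (3·5 + (-4)·2 + 5·2; 2·5 + 1·2 + 2·2; 0·5 + 7·2 + 2·2) = (17, 16, 18)
w3 = Hw2 = (77, 86, 148)
w4 = Hw3 = (627, 536, 898)
The requested component of w4 is 627.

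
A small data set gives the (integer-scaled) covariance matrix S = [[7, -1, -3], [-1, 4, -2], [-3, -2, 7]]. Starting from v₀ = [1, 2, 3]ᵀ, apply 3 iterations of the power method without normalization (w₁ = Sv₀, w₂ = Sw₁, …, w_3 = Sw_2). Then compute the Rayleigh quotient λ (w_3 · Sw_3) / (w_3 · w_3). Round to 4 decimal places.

10.0667

w1 = Sv₀ = (7·1 + (-1)·2 + (-3)·3; (-1)·1 + 4·2 + (-2)·3; (-3)·1 + (-2)·2 + 7·3) = (-4, 1, 14)
w2 = Sw1 = (7·(-4) + (-1)·1 + (-3)·14; (-1)·(-4) + 4·1 + (-2)·14; (-3)·(-4) + (-2)·1 + 7·14) = (-71, -20, 108)
w3 = Sw2 = (-801, -225, 1009)
Sw3 = (-8409, -2117, 9916)
w3·Sw3 = (-801)·(-8409) + (-225)·(-2117) + 1009·9916 = 17217178; w3·w3 = (-801)·(-801) + (-225)·(-225) + 1009·1009 = 1710307
λ ≈ 17217178/1710307 = 10.0667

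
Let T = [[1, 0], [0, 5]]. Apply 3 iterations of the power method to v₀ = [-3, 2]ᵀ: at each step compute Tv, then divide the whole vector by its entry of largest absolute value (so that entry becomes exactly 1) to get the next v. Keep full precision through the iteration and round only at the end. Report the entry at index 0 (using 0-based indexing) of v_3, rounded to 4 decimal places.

-0.0120

Tv0 = (-3.00000, 10.00000); divide by 10.00000 → v1 = (-0.30000, 1.00000)
Tv1 = (-0.30000, 5.00000); divide by 5.00000 → v2 = (-0.06000, 1.00000)
Tv2 = (-0.06000, 5.00000); divide by 5.00000 → v3 = (-0.01200, 1.00000)
Requested entry of v3: -3/250 = -0.0120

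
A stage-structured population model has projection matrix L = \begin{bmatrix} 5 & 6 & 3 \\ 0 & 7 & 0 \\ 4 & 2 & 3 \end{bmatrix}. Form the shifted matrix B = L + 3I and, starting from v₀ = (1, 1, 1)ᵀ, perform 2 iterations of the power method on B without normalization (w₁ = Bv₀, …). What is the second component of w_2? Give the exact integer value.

100

B = L + 3I has rows (8, 6, 3); (0, 10, 0); (4, 2, 6)
w1 = Bv₀ = (17, 10, 12)
w2 = Bw1 = (232, 100, 160)
Requested component of w2: 100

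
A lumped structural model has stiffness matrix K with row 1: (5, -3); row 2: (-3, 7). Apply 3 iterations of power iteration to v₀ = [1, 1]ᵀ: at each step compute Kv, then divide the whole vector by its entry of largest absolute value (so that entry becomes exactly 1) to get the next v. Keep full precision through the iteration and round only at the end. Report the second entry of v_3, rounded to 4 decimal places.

1.0000

Kv0 = (2.00000, 4.00000); divide by 4.00000 → v1 = (0.50000, 1.00000)
Kv1 = (-0.50000, 5.50000); divide by 5.50000 → v2 = (-0.09091, 1.00000)
Kv2 = (-3.45455, 7.27273); divide by 7.27273 → v3 = (-0.47500, 1.00000)
Requested entry of v3: 160/160 = 1.0000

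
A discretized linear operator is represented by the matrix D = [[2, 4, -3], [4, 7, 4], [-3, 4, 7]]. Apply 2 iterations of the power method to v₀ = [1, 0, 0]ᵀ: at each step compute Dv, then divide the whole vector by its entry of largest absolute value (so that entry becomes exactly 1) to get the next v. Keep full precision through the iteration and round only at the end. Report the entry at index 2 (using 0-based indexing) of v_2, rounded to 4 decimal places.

-0.3793

Dv0 = (2.00000, 4.00000, -3.00000); divide by 4.00000 → v1 = (0.50000, 1.00000, -0.75000)
Dv1 = (7.25000, 6.00000, -2.75000); divide by 7.25000 → v2 = (1.00000, 0.82759, -0.37931)
Requested entry of v2: -11/29 = -0.3793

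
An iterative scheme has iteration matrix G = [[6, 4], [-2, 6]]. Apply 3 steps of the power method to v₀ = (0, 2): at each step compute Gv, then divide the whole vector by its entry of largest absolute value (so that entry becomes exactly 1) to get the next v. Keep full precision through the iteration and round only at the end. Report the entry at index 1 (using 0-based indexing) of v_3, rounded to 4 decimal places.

0.1800

Gv0 = (8.00000, 12.00000); divide by 12.00000 → v1 = (0.66667, 1.00000)
Gv1 = (8.00000, 4.66667); divide by 8.00000 → v2 = (1.00000, 0.58333)
Gv2 = (8.33333, 1.50000); divide by 8.33333 → v3 = (1.00000, 0.18000)
Requested entry of v3: 144/800 = 0.1800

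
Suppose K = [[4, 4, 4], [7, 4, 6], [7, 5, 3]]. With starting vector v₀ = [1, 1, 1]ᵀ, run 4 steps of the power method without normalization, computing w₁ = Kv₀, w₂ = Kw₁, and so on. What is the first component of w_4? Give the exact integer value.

w1 = Kv₀ = (4·1 + 4·1 + 4·1; 7·1 + 4·1 + 6·1; 7·1 + 5·1 + 3·1) = (12, 17, 15)
w2 = Kw1 = (4·12 + 4·17 + 4·15; 7·12 + 4·17 + 6·15; 7·12 + 5·17 + 3·15) = (176, 242, 214)
w3 = Kw2 = (2528, 3484, 3084)
w4 = Kw3 = (36384, 50136, 44368)
The requested component of w4 is 36384.

36384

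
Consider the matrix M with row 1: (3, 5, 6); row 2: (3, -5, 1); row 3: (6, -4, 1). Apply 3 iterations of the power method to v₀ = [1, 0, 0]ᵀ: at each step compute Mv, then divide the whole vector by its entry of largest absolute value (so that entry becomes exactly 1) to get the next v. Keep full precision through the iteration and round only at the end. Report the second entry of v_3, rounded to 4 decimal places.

0.5161

Mv0 = (3.00000, 3.00000, 6.00000); divide by 6.00000 → v1 = (0.50000, 0.50000, 1.00000)
Mv1 = (10.00000, 0.00000, 2.00000); divide by 10.00000 → v2 = (1.00000, 0.00000, 0.20000)
Mv2 = (4.20000, 3.20000, 6.20000); divide by 6.20000 → v3 = (0.67742, 0.51613, 1.00000)
Requested entry of v3: 192/372 = 0.5161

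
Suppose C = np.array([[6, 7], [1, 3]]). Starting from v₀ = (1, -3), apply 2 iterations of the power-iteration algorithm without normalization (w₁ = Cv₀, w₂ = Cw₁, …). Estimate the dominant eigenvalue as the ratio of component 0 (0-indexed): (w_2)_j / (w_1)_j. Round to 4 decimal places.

w1 = Cv₀ = (6·1 + 7·(-3); 1·1 + 3·(-3)) = (-15, -8)
w2 = Cw1 = (6·(-15) + 7·(-8); 1·(-15) + 3·(-8)) = (-146, -39)
Ratio at component: -146 / -15 = 9.7333

λ ≈ 9.7333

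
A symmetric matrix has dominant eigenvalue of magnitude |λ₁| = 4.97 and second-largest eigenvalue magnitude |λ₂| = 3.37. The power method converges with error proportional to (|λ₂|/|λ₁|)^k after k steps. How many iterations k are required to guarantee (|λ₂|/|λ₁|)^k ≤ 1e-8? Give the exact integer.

|λ₂/λ₁| = 3.37/4.97 = 0.67807
Need k ≥ ln(1e-8) / ln(0.67807) = -18.4207 / -0.3885 ≈ 47.414
Smallest integer k satisfying the bound: 48

48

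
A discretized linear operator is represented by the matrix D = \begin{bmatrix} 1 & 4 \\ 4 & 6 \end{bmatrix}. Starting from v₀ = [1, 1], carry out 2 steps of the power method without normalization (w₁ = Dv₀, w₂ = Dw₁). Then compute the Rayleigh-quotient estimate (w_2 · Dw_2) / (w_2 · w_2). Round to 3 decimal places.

w1 = Dv₀ = (1·1 + 4·1; 4·1 + 6·1) = (5, 10)
w2 = Dw1 = (1·5 + 4·10; 4·5 + 6·10) = (45, 80)
Dw2 = (365, 660)
w2·Dw2 = 45·365 + 80·660 = 69225; w2·w2 = 45·45 + 80·80 = 8425
λ ≈ 69225/8425 = 8.217

8.217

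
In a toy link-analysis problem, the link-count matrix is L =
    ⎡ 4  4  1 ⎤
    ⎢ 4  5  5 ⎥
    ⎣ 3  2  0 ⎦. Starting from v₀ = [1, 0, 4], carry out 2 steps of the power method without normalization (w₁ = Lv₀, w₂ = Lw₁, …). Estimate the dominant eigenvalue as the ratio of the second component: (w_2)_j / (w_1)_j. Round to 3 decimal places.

6.958

w1 = Lv₀ = (8, 24, 3)
w2 = Lw1 = (131, 167, 72)
Ratio at component: 167 / 24 = 6.958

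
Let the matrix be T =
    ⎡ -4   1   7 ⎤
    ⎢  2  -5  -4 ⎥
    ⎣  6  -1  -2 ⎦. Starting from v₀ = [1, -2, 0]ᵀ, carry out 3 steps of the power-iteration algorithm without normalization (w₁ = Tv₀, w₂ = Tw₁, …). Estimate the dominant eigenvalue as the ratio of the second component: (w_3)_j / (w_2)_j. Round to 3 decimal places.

λ ≈ -9.231

w1 = Tv₀ = ((-4)·1 + 1·(-2) + 7·0; 2·1 + (-5)·(-2) + (-4)·0; 6·1 + (-1)·(-2) + (-2)·0) = (-6, 12, 8)
w2 = Tw1 = ((-4)·(-6) + 1·12 + 7·8; 2·(-6) + (-5)·12 + (-4)·8; 6·(-6) + (-1)·12 + (-2)·8) = (92, -104, -64)
w3 = Tw2 = (-920, 960, 784)
Ratio at component: 960 / -104 = -9.231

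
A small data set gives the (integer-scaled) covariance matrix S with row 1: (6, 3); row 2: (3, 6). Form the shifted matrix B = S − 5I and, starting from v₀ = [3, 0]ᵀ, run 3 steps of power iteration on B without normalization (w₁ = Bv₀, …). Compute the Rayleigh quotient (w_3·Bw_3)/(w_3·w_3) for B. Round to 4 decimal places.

μ ≈ 3.9077

B = S − 5I has rows (1, 3); (3, 1)
w1 = Bv₀ = (3, 9)
w2 = Bw1 = (30, 18)
w3 = Bw2 = (84, 108)
Bw3 = (408, 360)
w3·Bw3 = 73152; w3·w3 = 18720; μ ≈ 73152/18720 = 3.9077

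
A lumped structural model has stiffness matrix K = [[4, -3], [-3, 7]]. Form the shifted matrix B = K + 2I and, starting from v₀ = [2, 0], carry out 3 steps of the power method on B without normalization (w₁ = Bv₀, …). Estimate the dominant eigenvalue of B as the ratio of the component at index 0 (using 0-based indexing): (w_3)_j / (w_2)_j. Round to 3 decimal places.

9.000

B = K + 2I has rows (6, -3); (-3, 9)
w1 = Bv₀ = (6·2 + (-3)·0; (-3)·2 + 9·0) = (12, -6)
w2 = Bw1 = (6·12 + (-3)·(-6); (-3)·12 + 9·(-6)) = (90, -90)
w3 = Bw2 = (810, -1080)
Ratio: 810/90 = 9.000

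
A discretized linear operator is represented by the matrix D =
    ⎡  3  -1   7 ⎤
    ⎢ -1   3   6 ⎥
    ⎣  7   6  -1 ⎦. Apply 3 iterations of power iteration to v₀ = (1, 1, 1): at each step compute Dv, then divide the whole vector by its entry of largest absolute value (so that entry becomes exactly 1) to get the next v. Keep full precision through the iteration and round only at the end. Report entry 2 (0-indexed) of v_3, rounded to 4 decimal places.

Dv0 = (9.00000, 8.00000, 12.00000); divide by 12.00000 → v1 = (0.75000, 0.66667, 1.00000)
Dv1 = (8.58333, 7.25000, 8.25000); divide by 8.58333 → v2 = (1.00000, 0.84466, 0.96117)
Dv2 = (8.88350, 7.30097, 11.10680); divide by 11.10680 → v3 = (0.79983, 0.65734, 1.00000)
Requested entry of v3: 1144/1144 = 1.0000

1.0000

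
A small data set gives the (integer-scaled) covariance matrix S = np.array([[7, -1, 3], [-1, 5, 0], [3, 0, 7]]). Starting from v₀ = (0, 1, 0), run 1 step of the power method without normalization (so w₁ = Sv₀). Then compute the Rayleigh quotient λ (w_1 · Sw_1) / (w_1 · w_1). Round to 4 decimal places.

λ ≈ 5.4615

w1 = Sv₀ = (7·0 + (-1)·1 + 3·0; (-1)·0 + 5·1 + 0·0; 3·0 + 0·1 + 7·0) = (-1, 5, 0)
Sw1 = (-12, 26, -3)
w1·Sw1 = (-1)·(-12) + 5·26 + 0·(-3) = 142; w1·w1 = (-1)·(-1) + 5·5 + 0·0 = 26
λ ≈ 142/26 = 5.4615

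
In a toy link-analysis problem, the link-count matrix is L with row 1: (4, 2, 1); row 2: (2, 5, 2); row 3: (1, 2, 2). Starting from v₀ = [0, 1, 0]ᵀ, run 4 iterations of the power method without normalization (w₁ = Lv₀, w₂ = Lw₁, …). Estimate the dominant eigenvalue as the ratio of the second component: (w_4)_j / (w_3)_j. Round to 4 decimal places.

7.3629

w1 = Lv₀ = (4·0 + 2·1 + 1·0; 2·0 + 5·1 + 2·0; 1·0 + 2·1 + 2·0) = (2, 5, 2)
w2 = Lw1 = (4·2 + 2·5 + 1·2; 2·2 + 5·5 + 2·2; 1·2 + 2·5 + 2·2) = (20, 33, 16)
w3 = Lw2 = (162, 237, 118)
w4 = Lw3 = (1240, 1745, 872)
Ratio at component: 1745 / 237 = 7.3629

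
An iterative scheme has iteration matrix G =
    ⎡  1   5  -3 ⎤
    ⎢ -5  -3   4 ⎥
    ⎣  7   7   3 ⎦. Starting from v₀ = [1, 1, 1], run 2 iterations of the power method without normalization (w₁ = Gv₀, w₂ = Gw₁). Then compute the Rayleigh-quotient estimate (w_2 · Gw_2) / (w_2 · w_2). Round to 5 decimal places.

λ ≈ 1.59935

w1 = Gv₀ = (1·1 + 5·1 + (-3)·1; (-5)·1 + (-3)·1 + 4·1; 7·1 + 7·1 + 3·1) = (3, -4, 17)
w2 = Gw1 = (1·3 + 5·(-4) + (-3)·17; (-5)·3 + (-3)·(-4) + 4·17; 7·3 + 7·(-4) + 3·17) = (-68, 65, 44)
Gw2 = (125, 321, 111)
w2·Gw2 = (-68)·125 + 65·321 + 44·111 = 17249; w2·w2 = (-68)·(-68) + 65·65 + 44·44 = 10785
λ ≈ 17249/10785 = 1.59935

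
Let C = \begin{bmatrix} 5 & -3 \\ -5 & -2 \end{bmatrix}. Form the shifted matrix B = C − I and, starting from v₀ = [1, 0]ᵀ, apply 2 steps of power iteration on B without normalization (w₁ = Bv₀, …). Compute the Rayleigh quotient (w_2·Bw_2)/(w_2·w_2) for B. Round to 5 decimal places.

μ ≈ 5.08012

B = C − I has rows (4, -3); (-5, -3)
w1 = Bv₀ = (4·1 + (-3)·0; (-5)·1 + (-3)·0) = (4, -5)
w2 = Bw1 = (4·4 + (-3)·(-5); (-5)·4 + (-3)·(-5)) = (31, -5)
Bw2 = (139, -140)
w2·Bw2 = 5009; w2·w2 = 986; μ ≈ 5009/986 = 5.08012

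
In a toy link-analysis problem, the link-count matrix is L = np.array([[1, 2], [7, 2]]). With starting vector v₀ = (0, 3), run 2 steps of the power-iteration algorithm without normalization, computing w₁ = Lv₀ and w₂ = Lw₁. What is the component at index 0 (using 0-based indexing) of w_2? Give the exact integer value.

w1 = Lv₀ = (1·0 + 2·3; 7·0 + 2·3) = (6, 6)
w2 = Lw1 = (1·6 + 2·6; 7·6 + 2·6) = (18, 54)
The requested component of w2 is 18.

18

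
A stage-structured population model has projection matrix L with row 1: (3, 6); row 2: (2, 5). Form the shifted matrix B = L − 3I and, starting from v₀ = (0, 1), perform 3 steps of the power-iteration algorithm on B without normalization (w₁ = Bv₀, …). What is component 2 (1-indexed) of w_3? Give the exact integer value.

B = L − 3I has rows (0, 6); (2, 2)
w1 = Bv₀ = (0·0 + 6·1; 2·0 + 2·1) = (6, 2)
w2 = Bw1 = (0·6 + 6·2; 2·6 + 2·2) = (12, 16)
w3 = Bw2 = (96, 56)
Requested component of w3: 56

56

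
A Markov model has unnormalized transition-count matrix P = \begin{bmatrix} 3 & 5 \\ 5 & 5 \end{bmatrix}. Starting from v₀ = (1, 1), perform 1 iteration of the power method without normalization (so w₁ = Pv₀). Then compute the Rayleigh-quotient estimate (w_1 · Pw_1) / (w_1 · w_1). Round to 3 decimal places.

w1 = Pv₀ = (3·1 + 5·1; 5·1 + 5·1) = (8, 10)
Pw1 = (74, 90)
w1·Pw1 = 8·74 + 10·90 = 1492; w1·w1 = 8·8 + 10·10 = 164
λ ≈ 1492/164 = 9.098

9.098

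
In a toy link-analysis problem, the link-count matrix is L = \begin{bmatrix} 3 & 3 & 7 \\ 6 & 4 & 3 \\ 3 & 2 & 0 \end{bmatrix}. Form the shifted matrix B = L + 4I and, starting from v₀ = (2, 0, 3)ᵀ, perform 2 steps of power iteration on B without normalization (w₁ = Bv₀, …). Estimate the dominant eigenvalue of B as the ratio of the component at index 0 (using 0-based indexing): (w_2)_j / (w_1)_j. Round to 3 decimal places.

B = L + 4I has rows (7, 3, 7); (6, 8, 3); (3, 2, 4)
w1 = Bv₀ = (35, 21, 18)
w2 = Bw1 = (434, 432, 219)
Ratio: 434/35 = 12.400

12.400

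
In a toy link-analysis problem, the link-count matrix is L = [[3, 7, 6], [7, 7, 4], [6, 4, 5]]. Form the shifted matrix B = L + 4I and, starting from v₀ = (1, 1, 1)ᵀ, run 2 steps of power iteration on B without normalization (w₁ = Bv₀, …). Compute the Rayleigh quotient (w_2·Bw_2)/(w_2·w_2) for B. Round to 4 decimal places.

B = L + 4I has rows (7, 7, 6); (7, 11, 4); (6, 4, 9)
w1 = Bv₀ = (7·1 + 7·1 + 6·1; 7·1 + 11·1 + 4·1; 6·1 + 4·1 + 9·1) = (20, 22, 19)
w2 = Bw1 = (7·20 + 7·22 + 6·19; 7·20 + 11·22 + 4·19; 6·20 + 4·22 + 9·19) = (408, 458, 379)
Bw2 = (8336, 9410, 7691)
w2·Bw2 = 10625757; w2·w2 = 519869; μ ≈ 10625757/519869 = 20.4393

20.4393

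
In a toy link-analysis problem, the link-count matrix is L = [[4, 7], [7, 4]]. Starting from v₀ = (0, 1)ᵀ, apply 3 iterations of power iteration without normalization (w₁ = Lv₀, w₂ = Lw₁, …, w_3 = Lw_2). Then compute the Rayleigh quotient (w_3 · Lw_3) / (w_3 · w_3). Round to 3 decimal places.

λ ≈ 10.994

w1 = Lv₀ = (7, 4)
w2 = Lw1 = (56, 65)
w3 = Lw2 = (679, 652)
Lw3 = (7280, 7361)
w3·Lw3 = 679·7280 + 652·7361 = 9742492; w3·w3 = 679·679 + 652·652 = 886145
λ ≈ 9742492/886145 = 10.994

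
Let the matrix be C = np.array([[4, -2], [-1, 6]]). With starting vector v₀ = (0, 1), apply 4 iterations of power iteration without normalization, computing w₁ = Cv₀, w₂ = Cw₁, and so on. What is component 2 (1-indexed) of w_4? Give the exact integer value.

1644

w1 = Cv₀ = (-2, 6)
w2 = Cw1 = (-20, 38)
w3 = Cw2 = (-156, 248)
w4 = Cw3 = (-1120, 1644)
The requested component of w4 is 1644.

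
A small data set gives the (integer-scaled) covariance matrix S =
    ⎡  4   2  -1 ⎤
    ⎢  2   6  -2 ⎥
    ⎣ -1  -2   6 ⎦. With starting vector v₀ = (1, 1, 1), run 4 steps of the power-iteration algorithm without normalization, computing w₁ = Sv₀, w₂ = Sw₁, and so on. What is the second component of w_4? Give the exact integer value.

w1 = Sv₀ = (5, 6, 3)
w2 = Sw1 = (29, 40, 1)
w3 = Sw2 = (195, 296, -103)
w4 = Sw3 = (1475, 2372, -1405)
The requested component of w4 is 2372.

2372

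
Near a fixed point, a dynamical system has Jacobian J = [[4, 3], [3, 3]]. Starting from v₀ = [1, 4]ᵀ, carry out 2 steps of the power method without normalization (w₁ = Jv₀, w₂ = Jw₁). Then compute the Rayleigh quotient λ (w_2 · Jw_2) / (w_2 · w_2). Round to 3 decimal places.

λ ≈ 6.541

w1 = Jv₀ = (4·1 + 3·4; 3·1 + 3·4) = (16, 15)
w2 = Jw1 = (4·16 + 3·15; 3·16 + 3·15) = (109, 93)
Jw2 = (715, 606)
w2·Jw2 = 109·715 + 93·606 = 134293; w2·w2 = 109·109 + 93·93 = 20530
λ ≈ 134293/20530 = 6.541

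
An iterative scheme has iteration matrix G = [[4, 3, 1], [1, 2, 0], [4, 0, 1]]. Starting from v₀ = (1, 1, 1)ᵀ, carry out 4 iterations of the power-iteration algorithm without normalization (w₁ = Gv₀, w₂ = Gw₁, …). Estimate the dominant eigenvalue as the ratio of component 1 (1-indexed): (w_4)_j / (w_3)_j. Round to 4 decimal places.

5.6844

w1 = Gv₀ = (8, 3, 5)
w2 = Gw1 = (46, 14, 37)
w3 = Gw2 = (263, 74, 221)
w4 = Gw3 = (1495, 411, 1273)
Ratio at component: 1495 / 263 = 5.6844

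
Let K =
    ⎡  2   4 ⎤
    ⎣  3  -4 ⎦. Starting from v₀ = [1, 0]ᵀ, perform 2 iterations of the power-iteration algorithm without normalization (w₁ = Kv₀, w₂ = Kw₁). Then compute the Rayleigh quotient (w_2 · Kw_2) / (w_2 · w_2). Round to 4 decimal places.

w1 = Kv₀ = (2, 3)
w2 = Kw1 = (16, -6)
Kw2 = (8, 72)
w2·Kw2 = 16·8 + (-6)·72 = -304; w2·w2 = 16·16 + (-6)·(-6) = 292
λ ≈ -304/292 = -1.0411

λ ≈ -1.0411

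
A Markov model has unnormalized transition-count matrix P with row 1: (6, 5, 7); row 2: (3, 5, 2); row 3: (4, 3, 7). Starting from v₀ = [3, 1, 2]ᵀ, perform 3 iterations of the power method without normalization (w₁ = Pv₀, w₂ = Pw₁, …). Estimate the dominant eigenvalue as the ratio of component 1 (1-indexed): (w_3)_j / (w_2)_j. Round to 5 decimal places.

λ ≈ 14.01942

w1 = Pv₀ = (6·3 + 5·1 + 7·2; 3·3 + 5·1 + 2·2; 4·3 + 3·1 + 7·2) = (37, 18, 29)
w2 = Pw1 = (6·37 + 5·18 + 7·29; 3·37 + 5·18 + 2·29; 4·37 + 3·18 + 7·29) = (515, 259, 405)
w3 = Pw2 = (7220, 3650, 5672)
Ratio at component: 7220 / 515 = 14.01942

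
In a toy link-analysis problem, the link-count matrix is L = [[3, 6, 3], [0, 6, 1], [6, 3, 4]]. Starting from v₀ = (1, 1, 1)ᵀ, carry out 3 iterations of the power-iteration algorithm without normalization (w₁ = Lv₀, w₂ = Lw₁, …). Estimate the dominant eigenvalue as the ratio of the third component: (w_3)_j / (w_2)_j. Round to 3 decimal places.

w1 = Lv₀ = (3·1 + 6·1 + 3·1; 0·1 + 6·1 + 1·1; 6·1 + 3·1 + 4·1) = (12, 7, 13)
w2 = Lw1 = (3·12 + 6·7 + 3·13; 0·12 + 6·7 + 1·13; 6·12 + 3·7 + 4·13) = (117, 55, 145)
w3 = Lw2 = (1116, 475, 1447)
Ratio at component: 1447 / 145 = 9.979

9.979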